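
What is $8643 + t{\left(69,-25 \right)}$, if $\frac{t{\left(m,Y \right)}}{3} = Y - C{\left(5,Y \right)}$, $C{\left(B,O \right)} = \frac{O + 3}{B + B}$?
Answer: $\frac{42873}{5} \approx 8574.6$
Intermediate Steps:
$C{\left(B,O \right)} = \frac{3 + O}{2 B}$
$t{\left(m,Y \right)} = - \frac{9}{10} + \frac{27 Y}{10}$ ($t{\left(m,Y \right)} = 3 \left(Y - \frac{3 + Y}{2 \cdot 5}\right) = 3 \left(Y - \frac{1}{2} \cdot \frac{1}{5} \left(3 + Y\right)\right) = 3 \left(Y - \left(\frac{3}{10} + \frac{Y}{10}\right)\right) = 3 \left(- \frac{3}{10} + \frac{9 Y}{10}\right) = - \frac{9}{10} + \frac{27 Y}{10}$)
$8643 + t{\left(69,-25 \right)} = 8643 + \left(- \frac{9}{10} + \frac{27}{10} \left(-25\right)\right) = 8643 - \frac{342}{5} = \frac{42873}{5}$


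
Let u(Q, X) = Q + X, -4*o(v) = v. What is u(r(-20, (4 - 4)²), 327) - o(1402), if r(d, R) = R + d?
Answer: 1315/2 ≈ 657.50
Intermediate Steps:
o(v) = -v/4
u(r(-20, (4 - 4)²), 327) - o(1402) = (((4 - 4)² - 20) + 327) - (-1)*1402/4 = ((0² - 20) + 327) - 1*(-701/2) = ((0 - 20) + 327) + 701/2 = (-20 + 327) + 701/2 = 307 + 701/2 = 1315/2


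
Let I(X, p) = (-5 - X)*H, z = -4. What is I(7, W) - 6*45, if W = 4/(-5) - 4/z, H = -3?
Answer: -234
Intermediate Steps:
W = 1/5 (W = 4/(-5) - 4/(-4) = 4*(-1/5) - 4*(-1/4) = -4/5 + 1 = 1/5 ≈ 0.20000)
I(X, p) = 15 + 3*X (I(X, p) = (-5 - X)*(-3) = 15 + 3*X)
I(7, W) - 6*45 = (15 + 3*7) - 6*45 = (15 + 21) - 270 = 36 - 270 = -234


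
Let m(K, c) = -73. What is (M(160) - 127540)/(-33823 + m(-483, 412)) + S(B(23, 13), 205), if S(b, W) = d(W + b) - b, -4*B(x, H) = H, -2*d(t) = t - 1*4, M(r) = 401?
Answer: -1557083/16948 ≈ -91.874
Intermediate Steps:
d(t) = 2 - t/2 (d(t) = -(t - 1*4)/2 = -(t - 4)/2 = -(-4 + t)/2 = 2 - t/2)
B(x, H) = -H/4
S(b, W) = 2 - 3*b/2 - W/2 (S(b, W) = (2 - (W + b)/2) - b = (2 + (-W/2 - b/2)) - b = (2 - W/2 - b/2) - b = 2 - 3*b/2 - W/2)
(M(160) - 127540)/(-33823 + m(-483, 412)) + S(B(23, 13), 205) = (401 - 127540)/(-33823 - 73) + (2 - (-3)*13/8 - ½*205) = -127139/(-33896) + (2 - 3/2*(-13/4) - 205/2) = -127139*(-1/33896) + (2 + 39/8 - 205/2) = 127139/33896 - 765/8 = -1557083/16948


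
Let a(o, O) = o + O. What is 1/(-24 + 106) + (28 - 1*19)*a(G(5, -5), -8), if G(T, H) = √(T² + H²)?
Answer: -5903/82 + 45*√2 ≈ -8.3482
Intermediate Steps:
G(T, H) = √(H² + T²)
a(o, O) = O + o
1/(-24 + 106) + (28 - 1*19)*a(G(5, -5), -8) = 1/(-24 + 106) + (28 - 1*19)*(-8 + √((-5)² + 5²)) = 1/82 + (28 - 19)*(-8 + √(25 + 25)) = 1/82 + 9*(-8 + √50) = 1/82 + 9*(-8 + 5*√2) = 1/82 + (-72 + 45*√2) = -5903/82 + 45*√2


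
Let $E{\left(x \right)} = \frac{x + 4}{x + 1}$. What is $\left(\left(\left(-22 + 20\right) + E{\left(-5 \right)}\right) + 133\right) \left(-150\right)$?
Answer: $- \frac{39375}{2} \approx -19688.0$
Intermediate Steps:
$E{\left(x \right)} = \frac{4 + x}{1 + x}$
$\left(\left(\left(-22 + 20\right) + E{\left(-5 \right)}\right) + 133\right) \left(-150\right) = \left(\left(\left(-22 + 20\right) + \frac{4 - 5}{1 - 5}\right) + 133\right) \left(-150\right) = \left(\left(-2 + \frac{1}{-4} \left(-1\right)\right) + 133\right) \left(-150\right) = \left(\left(-2 - - \frac{1}{4}\right) + 133\right) \left(-150\right) = \left(\left(-2 + \frac{1}{4}\right) + 133\right) \left(-150\right) = \left(- \frac{7}{4} + 133\right) \left(-150\right) = \frac{525}{4} \left(-150\right) = - \frac{39375}{2}$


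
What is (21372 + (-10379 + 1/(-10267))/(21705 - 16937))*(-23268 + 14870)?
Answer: -2196325059363981/12238264 ≈ -1.7946e+8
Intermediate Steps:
(21372 + (-10379 + 1/(-10267))/(21705 - 16937))*(-23268 + 14870) = (21372 + (-10379 - 1/10267)/4768)*(-8398) = (21372 - 106561194/10267*1/4768)*(-8398) = (21372 - 53280597/24476528)*(-8398) = (523059075819/24476528)*(-8398) = -2196325059363981/12238264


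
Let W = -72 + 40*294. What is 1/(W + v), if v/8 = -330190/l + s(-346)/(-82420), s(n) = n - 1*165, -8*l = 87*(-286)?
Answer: 19718985/213729237934 ≈ 9.2261e-5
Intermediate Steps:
l = 12441/4 (l = -87*(-286)/8 = -⅛*(-24882) = 12441/4 ≈ 3110.3)
s(n) = -165 + n (s(n) = n - 165 = -165 + n)
v = -16746258746/19718985 (v = 8*(-330190/12441/4 + (-165 - 346)/(-82420)) = 8*(-330190*4/12441 - 511*(-1/82420)) = 8*(-1320760/12441 + 511/82420) = 8*(-8373129373/78875940) = -16746258746/19718985 ≈ -849.25)
W = 11688 (W = -72 + 11760 = 11688)
1/(W + v) = 1/(11688 - 16746258746/19718985) = 1/(213729237934/19718985) = 19718985/213729237934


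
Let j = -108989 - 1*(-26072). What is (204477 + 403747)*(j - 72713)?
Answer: -94657901120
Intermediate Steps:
j = -82917 (j = -108989 + 26072 = -82917)
(204477 + 403747)*(j - 72713) = (204477 + 403747)*(-82917 - 72713) = 608224*(-155630) = -94657901120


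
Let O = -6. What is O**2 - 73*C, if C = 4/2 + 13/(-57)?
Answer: -5321/57 ≈ -93.351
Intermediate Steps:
C = 101/57 (C = 4*(1/2) + 13*(-1/57) = 2 - 13/57 = 101/57 ≈ 1.7719)
O**2 - 73*C = (-6)**2 - 73*101/57 = 36 - 7373/57 = -5321/57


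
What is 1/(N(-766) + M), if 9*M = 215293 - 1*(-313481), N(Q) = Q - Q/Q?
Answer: 3/173957 ≈ 1.7246e-5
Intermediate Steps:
N(Q) = -1 + Q (N(Q) = Q - 1*1 = Q - 1 = -1 + Q)
M = 176258/3 (M = (215293 - 1*(-313481))/9 = (215293 + 313481)/9 = (1/9)*528774 = 176258/3 ≈ 58753.)
1/(N(-766) + M) = 1/((-1 - 766) + 176258/3) = 1/(-767 + 176258/3) = 1/(173957/3) = 3/173957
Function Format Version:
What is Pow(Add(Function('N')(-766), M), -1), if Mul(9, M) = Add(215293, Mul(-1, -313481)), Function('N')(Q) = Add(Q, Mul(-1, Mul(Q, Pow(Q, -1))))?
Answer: Rational(3, 173957) ≈ 1.7246e-5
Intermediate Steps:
Function('N')(Q) = Add(-1, Q) (Function('N')(Q) = Add(Q, Mul(-1, 1)) = Add(Q, -1) = Add(-1, Q))
M = Rational(176258, 3) (M = Mul(Rational(1, 9), Add(215293, Mul(-1, -313481))) = Mul(Rational(1, 9), Add(215293, 313481)) = Mul(Rational(1, 9), 528774) = Rational(176258, 3) ≈ 58753.)
Pow(Add(Function('N')(-766), M), -1) = Pow(Add(Add(-1, -766), Rational(176258, 3)), -1) = Pow(Add(-767, Rational(176258, 3)), -1) = Pow(Rational(173957, 3), -1) = Rational(3, 173957)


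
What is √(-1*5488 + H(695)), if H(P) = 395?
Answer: I*√5093 ≈ 71.365*I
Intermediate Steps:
√(-1*5488 + H(695)) = √(-1*5488 + 395) = √(-5488 + 395) = √(-5093) = I*√5093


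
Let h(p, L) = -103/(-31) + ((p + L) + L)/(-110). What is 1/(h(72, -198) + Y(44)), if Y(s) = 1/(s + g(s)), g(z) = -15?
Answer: 49445/311628 ≈ 0.15867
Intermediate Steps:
Y(s) = 1/(-15 + s) (Y(s) = 1/(s - 15) = 1/(-15 + s))
h(p, L) = 103/31 - L/55 - p/110 (h(p, L) = -103*(-1/31) + ((L + p) + L)*(-1/110) = 103/31 + (p + 2*L)*(-1/110) = 103/31 + (-L/55 - p/110) = 103/31 - L/55 - p/110)
1/(h(72, -198) + Y(44)) = 1/((103/31 - 1/55*(-198) - 1/110*72) + 1/(-15 + 44)) = 1/((103/31 + 18/5 - 36/55) + 1/29) = 1/(10687/1705 + 1/29) = 1/(311628/49445) = 49445/311628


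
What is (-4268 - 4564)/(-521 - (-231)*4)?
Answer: -8832/403 ≈ -21.916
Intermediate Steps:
(-4268 - 4564)/(-521 - (-231)*4) = -8832/(-521 - 21*(-44)) = -8832/(-521 + 924) = -8832/403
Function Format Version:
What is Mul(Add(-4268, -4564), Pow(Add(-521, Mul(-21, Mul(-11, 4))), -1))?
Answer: Rational(-8832, 403) ≈ -21.916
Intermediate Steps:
Mul(Add(-4268, -4564), Pow(Add(-521, Mul(-21, Mul(-11, 4))), -1)) = Mul(-8832, Pow(Add(-521, Mul(-21, -44)), -1)) = Mul(-8832, Pow(Add(-521, 924), -1)) = Mul(-8832, Pow(403, -1)) = Mul(-8832, Rational(1, 403)) = Rational(-8832, 403)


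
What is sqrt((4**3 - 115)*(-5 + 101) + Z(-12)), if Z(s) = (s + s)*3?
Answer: 6*I*sqrt(138) ≈ 70.484*I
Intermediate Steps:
Z(s) = 6*s (Z(s) = (2*s)*3 = 6*s)
sqrt((4**3 - 115)*(-5 + 101) + Z(-12)) = sqrt((4**3 - 115)*(-5 + 101) + 6*(-12)) = sqrt((64 - 115)*96 - 72) = sqrt(-51*96 - 72) = sqrt(-4896 - 72) = sqrt(-4968) = 6*I*sqrt(138)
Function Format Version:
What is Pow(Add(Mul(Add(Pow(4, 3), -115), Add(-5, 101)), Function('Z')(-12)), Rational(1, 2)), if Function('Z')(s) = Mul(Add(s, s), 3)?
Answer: Mul(6, I, Pow(138, Rational(1, 2))) ≈ Mul(70.484, I)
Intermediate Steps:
Function('Z')(s) = Mul(6, s) (Function('Z')(s) = Mul(Mul(2, s), 3) = Mul(6, s))
Pow(Add(Mul(Add(Pow(4, 3), -115), Add(-5, 101)), Function('Z')(-12)), Rational(1, 2)) = Pow(Add(Mul(Add(Pow(4, 3), -115), Add(-5, 101)), Mul(6, -12)), Rational(1, 2)) = Pow(Add(Mul(Add(64, -115), 96), -72), Rational(1, 2)) = Pow(Add(Mul(-51, 96), -72), Rational(1, 2)) = Pow(Add(-4896, -72), Rational(1, 2)) = Pow(-4968, Rational(1, 2)) = Mul(6, I, Pow(138, Rational(1, 2)))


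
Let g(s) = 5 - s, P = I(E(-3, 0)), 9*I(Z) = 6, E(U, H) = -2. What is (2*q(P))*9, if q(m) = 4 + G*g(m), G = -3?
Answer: -162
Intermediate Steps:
I(Z) = ⅔ (I(Z) = (⅑)*6 = ⅔)
P = ⅔ ≈ 0.66667
q(m) = -11 + 3*m (q(m) = 4 - 3*(5 - m) = 4 + (-15 + 3*m) = -11 + 3*m)
(2*q(P))*9 = (2*(-11 + 3*(⅔)))*9 = (2*(-11 + 2))*9 = (2*(-9))*9 = -18*9 = -162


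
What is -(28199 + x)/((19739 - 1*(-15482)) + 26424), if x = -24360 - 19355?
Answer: 15516/61645 ≈ 0.25170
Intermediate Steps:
x = -43715
-(28199 + x)/((19739 - 1*(-15482)) + 26424) = -(28199 - 43715)/((19739 - 1*(-15482)) + 26424) = -(-15516)/((19739 + 15482) + 26424) = -(-15516)/(35221 + 26424) = -(-15516)/61645 = -1*(-15516/61645) = 15516/61645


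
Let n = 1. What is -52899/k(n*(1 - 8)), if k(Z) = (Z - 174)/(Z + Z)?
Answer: -740586/181 ≈ -4091.6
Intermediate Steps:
k(Z) = (-174 + Z)/(2*Z) (k(Z) = (-174 + Z)/((2*Z)) = (-174 + Z)*(1/(2*Z)) = (-174 + Z)/(2*Z))
-52899/k(n*(1 - 8)) = -52899*2*(1 - 8)/(-174 + 1*(1 - 8)) = -52899*(-14/(-174 + 1*(-7))) = -52899*(-14/(-174 - 7)) = -52899/((½)*(-⅐)*(-181)) = -52899/181/14 = -52899*14/181 = -740586/181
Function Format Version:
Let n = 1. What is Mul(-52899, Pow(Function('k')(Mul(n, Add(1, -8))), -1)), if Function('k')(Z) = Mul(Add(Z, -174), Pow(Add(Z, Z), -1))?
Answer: Rational(-740586, 181) ≈ -4091.6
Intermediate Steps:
Function('k')(Z) = Mul(Rational(1, 2), Pow(Z, -1), Add(-174, Z)) (Function('k')(Z) = Mul(Add(-174, Z), Pow(Mul(2, Z), -1)) = Mul(Add(-174, Z), Mul(Rational(1, 2), Pow(Z, -1))) = Mul(Rational(1, 2), Pow(Z, -1), Add(-174, Z)))
Mul(-52899, Pow(Function('k')(Mul(n, Add(1, -8))), -1)) = Mul(-52899, Pow(Mul(Rational(1, 2), Pow(Mul(1, Add(1, -8)), -1), Add(-174, Mul(1, Add(1, -8)))), -1)) = Mul(-52899, Pow(Mul(Rational(1, 2), Pow(Mul(1, -7), -1), Add(-174, Mul(1, -7))), -1)) = Mul(-52899, Pow(Mul(Rational(1, 2), Pow(-7, -1), Add(-174, -7)), -1)) = Mul(-52899, Pow(Mul(Rational(1, 2), Rational(-1, 7), -181), -1)) = Mul(-52899, Pow(Rational(181, 14), -1)) = Mul(-52899, Rational(14, 181)) = Rational(-740586, 181)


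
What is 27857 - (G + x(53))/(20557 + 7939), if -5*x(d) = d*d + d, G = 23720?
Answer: 1984474811/71240 ≈ 27856.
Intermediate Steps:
x(d) = -d/5 - d²/5 (x(d) = -(d*d + d)/5 = -(d² + d)/5 = -(d + d²)/5 = -d/5 - d²/5)
27857 - (G + x(53))/(20557 + 7939) = 27857 - (23720 - ⅕*53*(1 + 53))/(20557 + 7939) = 27857 - (23720 - ⅕*53*54)/28496 = 27857 - (23720 - 2862/5)/28496 = 27857 - 115738/(5*28496) = 27857 - 1*57869/71240 = 27857 - 57869/71240 = 1984474811/71240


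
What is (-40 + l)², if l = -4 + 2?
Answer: 1764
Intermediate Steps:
l = -2
(-40 + l)² = (-40 - 2)² = (-42)² = 1764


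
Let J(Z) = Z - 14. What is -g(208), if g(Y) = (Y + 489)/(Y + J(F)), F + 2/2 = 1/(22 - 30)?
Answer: -5576/1543 ≈ -3.6137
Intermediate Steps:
F = -9/8 (F = -1 + 1/(22 - 30) = -1 + 1/(-8) = -1 - ⅛ = -9/8 ≈ -1.1250)
J(Z) = -14 + Z
g(Y) = (489 + Y)/(-121/8 + Y) (g(Y) = (Y + 489)/(Y + (-14 - 9/8)) = (489 + Y)/(Y - 121/8) = (489 + Y)/(-121/8 + Y))
-g(208) = -8*(489 + 208)/(-121 + 8*208) = -8*697/(-121 + 1664) = -8*697/1543 = -1*5576/1543 = -5576/1543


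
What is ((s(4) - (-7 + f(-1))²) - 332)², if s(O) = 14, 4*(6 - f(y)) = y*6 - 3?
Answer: 26142769/256 ≈ 1.0212e+5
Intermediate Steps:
f(y) = 27/4 - 3*y/2 (f(y) = 6 - (y*6 - 3)/4 = 6 - (6*y - 3)/4 = 6 - (-3 + 6*y)/4 = 6 + (¾ - 3*y/2) = 27/4 - 3*y/2)
((s(4) - (-7 + f(-1))²) - 332)² = ((14 - (-7 + (27/4 - 3/2*(-1)))²) - 332)² = ((14 - (-7 + (27/4 + 3/2))²) - 332)² = ((14 - (-7 + 33/4)²) - 332)² = ((14 - (5/4)²) - 332)² = ((14 - 1*25/16) - 332)² = ((14 - 25/16) - 332)² = (199/16 - 332)² = (-5113/16)² = 26142769/256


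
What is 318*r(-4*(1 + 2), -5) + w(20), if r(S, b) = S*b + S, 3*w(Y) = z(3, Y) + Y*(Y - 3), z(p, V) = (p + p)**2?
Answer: 46168/3 ≈ 15389.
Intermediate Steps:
z(p, V) = 4*p**2 (z(p, V) = (2*p)**2 = 4*p**2)
w(Y) = 12 + Y*(-3 + Y)/3 (w(Y) = (4*3**2 + Y*(Y - 3))/3 = (4*9 + Y*(-3 + Y))/3 = (36 + Y*(-3 + Y))/3 = 12 + Y*(-3 + Y)/3)
r(S, b) = S + S*b
318*r(-4*(1 + 2), -5) + w(20) = 318*((-4*(1 + 2))*(1 - 5)) + (12 - 1*20 + (1/3)*20**2) = 318*(-4*3*(-4)) + (12 - 20 + (1/3)*400) = 318*(-12*(-4)) + (12 - 20 + 400/3) = 318*48 + 376/3 = 15264 + 376/3 = 46168/3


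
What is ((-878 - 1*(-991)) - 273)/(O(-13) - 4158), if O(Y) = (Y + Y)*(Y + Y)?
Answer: 80/1741 ≈ 0.045951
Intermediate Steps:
O(Y) = 4*Y² (O(Y) = (2*Y)*(2*Y) = 4*Y²)
((-878 - 1*(-991)) - 273)/(O(-13) - 4158) = ((-878 - 1*(-991)) - 273)/(4*(-13)² - 4158) = ((-878 + 991) - 273)/(4*169 - 4158) = (113 - 273)/(676 - 4158) = -160/(-3482) = -160*(-1/3482) = 80/1741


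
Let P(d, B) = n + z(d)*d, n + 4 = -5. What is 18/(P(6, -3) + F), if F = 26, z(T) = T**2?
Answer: 18/233 ≈ 0.077253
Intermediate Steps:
n = -9 (n = -4 - 5 = -9)
P(d, B) = -9 + d**3 (P(d, B) = -9 + d**2*d = -9 + d**3)
18/(P(6, -3) + F) = 18/((-9 + 6**3) + 26) = 18/((-9 + 216) + 26) = 18/(207 + 26) = 18/233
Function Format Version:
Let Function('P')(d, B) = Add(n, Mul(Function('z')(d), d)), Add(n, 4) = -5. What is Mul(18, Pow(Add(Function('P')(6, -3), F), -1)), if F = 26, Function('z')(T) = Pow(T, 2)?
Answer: Rational(18, 233) ≈ 0.077253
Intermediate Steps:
n = -9 (n = Add(-4, -5) = -9)
Function('P')(d, B) = Add(-9, Pow(d, 3)) (Function('P')(d, B) = Add(-9, Mul(Pow(d, 2), d)) = Add(-9, Pow(d, 3)))
Mul(18, Pow(Add(Function('P')(6, -3), F), -1)) = Mul(18, Pow(Add(Add(-9, Pow(6, 3)), 26), -1)) = Mul(18, Pow(Add(Add(-9, 216), 26), -1)) = Mul(18, Pow(Add(207, 26), -1)) = Mul(18, Pow(233, -1)) = Mul(18, Rational(1, 233)) = Rational(18, 233)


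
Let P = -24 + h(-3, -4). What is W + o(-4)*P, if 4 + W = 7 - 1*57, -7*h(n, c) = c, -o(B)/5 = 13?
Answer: 10282/7 ≈ 1468.9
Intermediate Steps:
o(B) = -65 (o(B) = -5*13 = -65)
h(n, c) = -c/7
P = -164/7 (P = -24 - 1/7*(-4) = -24 + 4/7 = -164/7 ≈ -23.429)
W = -54 (W = -4 + (7 - 1*57) = -4 + (7 - 57) = -4 - 50 = -54)
W + o(-4)*P = -54 - 65*(-164/7) = -54 + 10660/7 = 10282/7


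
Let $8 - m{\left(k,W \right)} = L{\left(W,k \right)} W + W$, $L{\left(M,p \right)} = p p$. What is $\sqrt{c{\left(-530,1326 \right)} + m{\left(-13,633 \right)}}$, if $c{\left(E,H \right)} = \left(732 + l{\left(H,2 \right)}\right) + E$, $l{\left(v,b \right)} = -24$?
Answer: $12 i \sqrt{746} \approx 327.76 i$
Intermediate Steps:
$L{\left(M,p \right)} = p^{2}$
$c{\left(E,H \right)} = 708 + E$ ($c{\left(E,H \right)} = \left(732 - 24\right) + E = 708 + E$)
$m{\left(k,W \right)} = 8 - W - W k^{2}$ ($m{\left(k,W \right)} = 8 - \left(k^{2} W + W\right) = 8 - \left(W k^{2} + W\right) = 8 - \left(W + W k^{2}\right) = 8 - W - W k^{2}$)
$\sqrt{c{\left(-530,1326 \right)} + m{\left(-13,633 \right)}} = \sqrt{\left(708 - 530\right) - \left(625 + 106977\right)} = \sqrt{178 - \left(625 + 106977\right)} = \sqrt{178 - 107602} = \sqrt{-107424} = 12 i \sqrt{746}$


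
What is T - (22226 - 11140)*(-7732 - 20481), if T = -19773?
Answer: 312749545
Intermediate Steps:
T - (22226 - 11140)*(-7732 - 20481) = -19773 - (22226 - 11140)*(-7732 - 20481) = -19773 - 11086*(-28213) = -19773 - 1*(-312769318) = -19773 + 312769318 = 312749545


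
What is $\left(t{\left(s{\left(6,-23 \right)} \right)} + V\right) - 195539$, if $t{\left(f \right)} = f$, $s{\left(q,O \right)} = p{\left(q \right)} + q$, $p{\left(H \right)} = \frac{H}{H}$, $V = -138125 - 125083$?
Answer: $-458740$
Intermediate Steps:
$V = -263208$ ($V = -138125 - 125083 = -263208$)
$p{\left(H \right)} = 1$
$s{\left(q,O \right)} = 1 + q$
$\left(t{\left(s{\left(6,-23 \right)} \right)} + V\right) - 195539 = \left(\left(1 + 6\right) - 263208\right) - 195539 = \left(7 - 263208\right) - 195539 = -263201 - 195539 = -458740$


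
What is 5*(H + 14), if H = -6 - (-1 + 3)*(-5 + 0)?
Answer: 90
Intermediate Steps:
H = 4 (H = -6 - 2*(-5) = -6 - 1*(-10) = -6 + 10 = 4)
5*(H + 14) = 5*(4 + 14) = 5*18 = 90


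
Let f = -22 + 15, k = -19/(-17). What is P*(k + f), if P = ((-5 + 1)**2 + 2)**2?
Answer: -32400/17 ≈ -1905.9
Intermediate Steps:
P = 324 (P = ((-4)**2 + 2)**2 = (16 + 2)**2 = 18**2 = 324)
k = 19/17 (k = -19*(-1/17) = 19/17 ≈ 1.1176)
f = -7
P*(k + f) = 324*(19/17 - 7) = 324*(-100/17) = -32400/17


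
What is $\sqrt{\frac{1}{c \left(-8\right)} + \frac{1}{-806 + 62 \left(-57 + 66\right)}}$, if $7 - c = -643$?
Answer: $\frac{i \sqrt{274443}}{8060} \approx 0.064997 i$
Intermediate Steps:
$c = 650$ ($c = 7 - -643 = 7 + 643 = 650$)
$\sqrt{\frac{1}{c \left(-8\right)} + \frac{1}{-806 + 62 \left(-57 + 66\right)}} = \sqrt{\frac{1}{650 \left(-8\right)} + \frac{1}{-806 + 62 \left(-57 + 66\right)}} = \sqrt{\frac{1}{-5200} + \frac{1}{-806 + 62 \cdot 9}} = \sqrt{- \frac{1}{5200} + \frac{1}{-806 + 558}} = \sqrt{- \frac{1}{5200} + \frac{1}{-248}} = \sqrt{- \frac{1}{5200} - \frac{1}{248}} = \sqrt{- \frac{681}{161200}} = \frac{i \sqrt{274443}}{8060}$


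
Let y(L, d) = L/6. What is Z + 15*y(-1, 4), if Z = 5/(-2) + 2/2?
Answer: -4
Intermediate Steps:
y(L, d) = L/6 (y(L, d) = L*(⅙) = L/6)
Z = -3/2 (Z = 5*(-½) + 2*(½) = -5/2 + 1 = -3/2 ≈ -1.5000)
Z + 15*y(-1, 4) = -3/2 + 15*((⅙)*(-1)) = -3/2 + 15*(-⅙) = -3/2 - 5/2 = -4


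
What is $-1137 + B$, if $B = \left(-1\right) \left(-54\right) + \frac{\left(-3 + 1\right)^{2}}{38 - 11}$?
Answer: $- \frac{29237}{27} \approx -1082.9$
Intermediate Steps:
$B = \frac{1462}{27}$ ($B = 54 + \frac{\left(-2\right)^{2}}{27} = 54 + 4 \cdot \frac{1}{27} = 54 + \frac{4}{27} = \frac{1462}{27} \approx 54.148$)
$-1137 + B = -1137 + \frac{1462}{27} = - \frac{29237}{27}$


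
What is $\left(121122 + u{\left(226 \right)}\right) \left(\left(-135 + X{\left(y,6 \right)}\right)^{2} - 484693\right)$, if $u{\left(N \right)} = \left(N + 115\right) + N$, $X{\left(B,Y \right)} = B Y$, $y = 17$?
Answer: $-58849287156$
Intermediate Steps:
$u{\left(N \right)} = 115 + 2 N$ ($u{\left(N \right)} = \left(115 + N\right) + N = 115 + 2 N$)
$\left(121122 + u{\left(226 \right)}\right) \left(\left(-135 + X{\left(y,6 \right)}\right)^{2} - 484693\right) = \left(121122 + \left(115 + 2 \cdot 226\right)\right) \left(\left(-135 + 17 \cdot 6\right)^{2} - 484693\right) = \left(121122 + \left(115 + 452\right)\right) \left(\left(-135 + 102\right)^{2} - 484693\right) = \left(121122 + 567\right) \left(\left(-33\right)^{2} - 484693\right) = 121689 \left(1089 - 484693\right) = 121689 \left(-483604\right) = -58849287156$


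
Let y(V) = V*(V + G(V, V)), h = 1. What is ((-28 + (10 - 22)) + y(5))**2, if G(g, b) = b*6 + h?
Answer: 19600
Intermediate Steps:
G(g, b) = 1 + 6*b (G(g, b) = b*6 + 1 = 6*b + 1 = 1 + 6*b)
y(V) = V*(1 + 7*V) (y(V) = V*(V + (1 + 6*V)) = V*(1 + 7*V))
((-28 + (10 - 22)) + y(5))**2 = ((-28 + (10 - 22)) + 5*(1 + 7*5))**2 = ((-28 - 12) + 5*(1 + 35))**2 = (-40 + 5*36)**2 = (-40 + 180)**2 = 140**2 = 19600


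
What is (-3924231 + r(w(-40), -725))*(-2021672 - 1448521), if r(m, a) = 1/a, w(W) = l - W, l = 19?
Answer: 9872933239742868/725 ≈ 1.3618e+13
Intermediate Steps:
w(W) = 19 - W
(-3924231 + r(w(-40), -725))*(-2021672 - 1448521) = (-3924231 + 1/(-725))*(-2021672 - 1448521) = (-3924231 - 1/725)*(-3470193) = -2845067476/725*(-3470193) = 9872933239742868/725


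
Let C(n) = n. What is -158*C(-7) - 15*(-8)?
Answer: 1226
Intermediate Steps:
-158*C(-7) - 15*(-8) = -158*(-7) - 15*(-8) = 1106 + 120 = 1226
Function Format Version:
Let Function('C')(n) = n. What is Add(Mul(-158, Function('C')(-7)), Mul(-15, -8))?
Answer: 1226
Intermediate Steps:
Add(Mul(-158, Function('C')(-7)), Mul(-15, -8)) = Add(Mul(-158, -7), Mul(-15, -8)) = Add(1106, 120) = 1226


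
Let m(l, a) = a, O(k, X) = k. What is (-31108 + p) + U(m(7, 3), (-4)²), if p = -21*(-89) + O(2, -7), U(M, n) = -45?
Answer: -29282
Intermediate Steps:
p = 1871 (p = -21*(-89) + 2 = 1869 + 2 = 1871)
(-31108 + p) + U(m(7, 3), (-4)²) = (-31108 + 1871) - 45 = -29237 - 45 = -29282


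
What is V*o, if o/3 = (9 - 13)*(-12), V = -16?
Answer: -2304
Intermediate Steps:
o = 144 (o = 3*((9 - 13)*(-12)) = 3*(-4*(-12)) = 3*48 = 144)
V*o = -16*144 = -2304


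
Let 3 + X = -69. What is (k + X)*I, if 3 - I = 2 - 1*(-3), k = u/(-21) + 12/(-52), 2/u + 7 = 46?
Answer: 118318/819 ≈ 144.47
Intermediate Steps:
u = 2/39 (u = 2/(-7 + 46) = 2/39 ≈ 0.051282)
k = -191/819 (k = (2/39)/(-21) + 12/(-52) = (2/39)*(-1/21) + 12*(-1/52) = -2/819 - 3/13 = -191/819 ≈ -0.23321)
X = -72 (X = -3 - 69 = -72)
I = -2 (I = 3 - (2 - 1*(-3)) = 3 - (2 + 3) = 3 - 1*5 = 3 - 5 = -2)
(k + X)*I = (-191/819 - 72)*(-2) = -59159/819*(-2) = 118318/819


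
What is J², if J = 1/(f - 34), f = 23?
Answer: 1/121 ≈ 0.0082645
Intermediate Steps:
J = -1/11 (J = 1/(23 - 34) = 1/(-11) = -1/11 ≈ -0.090909)
J² = (-1/11)² = 1/121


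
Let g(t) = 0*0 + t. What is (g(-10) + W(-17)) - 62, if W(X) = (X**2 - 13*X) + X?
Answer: 421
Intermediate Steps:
W(X) = X**2 - 12*X
g(t) = t (g(t) = 0 + t = t)
(g(-10) + W(-17)) - 62 = (-10 - 17*(-12 - 17)) - 62 = (-10 - 17*(-29)) - 62 = (-10 + 493) - 62 = 483 - 62 = 421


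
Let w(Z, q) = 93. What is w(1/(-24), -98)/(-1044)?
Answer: -31/348 ≈ -0.089080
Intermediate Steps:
w(1/(-24), -98)/(-1044) = 93/(-1044) = 93*(-1/1044) = -31/348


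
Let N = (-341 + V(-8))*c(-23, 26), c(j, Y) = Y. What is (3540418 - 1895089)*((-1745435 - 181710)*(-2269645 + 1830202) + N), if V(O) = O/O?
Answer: 1393380381296963955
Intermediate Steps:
V(O) = 1
N = -8840 (N = (-341 + 1)*26 = -340*26 = -8840)
(3540418 - 1895089)*((-1745435 - 181710)*(-2269645 + 1830202) + N) = (3540418 - 1895089)*((-1745435 - 181710)*(-2269645 + 1830202) - 8840) = 1645329*(-1927145*(-439443) - 8840) = 1645329*(846870380235 - 8840) = 1645329*846870371395 = 1393380381296963955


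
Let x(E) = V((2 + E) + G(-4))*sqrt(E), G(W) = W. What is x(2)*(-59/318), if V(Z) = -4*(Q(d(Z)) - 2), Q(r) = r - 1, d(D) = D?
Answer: -118*sqrt(2)/53 ≈ -3.1486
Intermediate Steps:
Q(r) = -1 + r
V(Z) = 12 - 4*Z (V(Z) = -4*((-1 + Z) - 2) = -4*(-3 + Z) = 12 - 4*Z)
x(E) = sqrt(E)*(20 - 4*E) (x(E) = (12 - 4*((2 + E) - 4))*sqrt(E) = (12 - 4*(-2 + E))*sqrt(E) = (12 + (8 - 4*E))*sqrt(E) = (20 - 4*E)*sqrt(E) = sqrt(E)*(20 - 4*E))
x(2)*(-59/318) = (4*sqrt(2)*(5 - 1*2))*(-59/318) = (4*sqrt(2)*(5 - 2))*(-59*1/318) = (4*sqrt(2)*3)*(-59/318) = (12*sqrt(2))*(-59/318) = -118*sqrt(2)/53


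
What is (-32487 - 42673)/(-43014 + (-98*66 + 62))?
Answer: 3758/2471 ≈ 1.5208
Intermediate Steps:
(-32487 - 42673)/(-43014 + (-98*66 + 62)) = -75160/(-43014 + (-6468 + 62)) = -75160/(-43014 - 6406) = -75160/(-49420) = -75160*(-1/49420) = 3758/2471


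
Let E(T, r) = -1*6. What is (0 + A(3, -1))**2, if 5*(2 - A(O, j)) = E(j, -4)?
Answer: 256/25 ≈ 10.240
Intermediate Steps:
E(T, r) = -6
A(O, j) = 16/5 (A(O, j) = 2 - 1/5*(-6) = 2 + 6/5 = 16/5)
(0 + A(3, -1))**2 = (0 + 16/5)**2 = (16/5)**2 = 256/25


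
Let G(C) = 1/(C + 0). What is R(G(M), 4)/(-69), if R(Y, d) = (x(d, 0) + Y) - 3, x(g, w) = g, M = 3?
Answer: -4/207 ≈ -0.019324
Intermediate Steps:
G(C) = 1/C
R(Y, d) = -3 + Y + d (R(Y, d) = (d + Y) - 3 = (Y + d) - 3 = -3 + Y + d)
R(G(M), 4)/(-69) = (-3 + 1/3 + 4)/(-69) = (-3 + ⅓ + 4)*(-1/69) = (4/3)*(-1/69) = -4/207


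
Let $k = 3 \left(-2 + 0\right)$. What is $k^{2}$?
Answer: $36$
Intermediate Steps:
$k = -6$ ($k = 3 \left(-2\right) = -6$)
$k^{2} = \left(-6\right)^{2} = 36$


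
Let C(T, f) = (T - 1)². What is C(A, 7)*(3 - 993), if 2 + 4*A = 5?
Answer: -495/8 ≈ -61.875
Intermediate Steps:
A = ¾ (A = -½ + (¼)*5 = -½ + 5/4 = ¾ ≈ 0.75000)
C(T, f) = (-1 + T)²
C(A, 7)*(3 - 993) = (-1 + ¾)²*(3 - 993) = (-¼)²*(-990) = (1/16)*(-990) = -495/8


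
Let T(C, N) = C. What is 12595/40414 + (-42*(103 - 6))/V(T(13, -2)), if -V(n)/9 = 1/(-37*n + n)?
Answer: -778328407/3674 ≈ -2.1185e+5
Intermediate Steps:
V(n) = 1/(4*n) (V(n) = -9/(-37*n + n) = -9*(-1/(36*n)) = -(-1)/(4*n) = 1/(4*n))
12595/40414 + (-42*(103 - 6))/V(T(13, -2)) = 12595/40414 + (-42*(103 - 6))/(((1/4)/13)) = 12595*(1/40414) + (-42*97)/(((1/4)*(1/13))) = 1145/3674 - 4074/1/52 = 1145/3674 - 4074*52 = 1145/3674 - 211848 = -778328407/3674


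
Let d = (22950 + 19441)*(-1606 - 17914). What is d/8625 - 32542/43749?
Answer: -2413424480162/25155675 ≈ -95940.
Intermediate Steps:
d = -827472320 (d = 42391*(-19520) = -827472320)
d/8625 - 32542/43749 = -827472320/8625 - 32542/43749 = -827472320*1/8625 - 32542*1/43749 = -165494464/1725 - 32542/43749 = -2413424480162/25155675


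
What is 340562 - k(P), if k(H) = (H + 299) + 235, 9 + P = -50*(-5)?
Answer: 339787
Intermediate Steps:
P = 241 (P = -9 - 50*(-5) = -9 + 250 = 241)
k(H) = 534 + H (k(H) = (299 + H) + 235 = 534 + H)
340562 - k(P) = 340562 - (534 + 241) = 340562 - 1*775 = 340562 - 775 = 339787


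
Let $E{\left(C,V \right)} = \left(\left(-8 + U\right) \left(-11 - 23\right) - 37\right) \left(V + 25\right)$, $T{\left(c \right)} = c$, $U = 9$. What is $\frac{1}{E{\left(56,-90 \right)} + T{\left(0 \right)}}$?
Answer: $\frac{1}{4615} \approx 0.00021668$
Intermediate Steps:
$E{\left(C,V \right)} = -1775 - 71 V$ ($E{\left(C,V \right)} = \left(\left(-8 + 9\right) \left(-11 - 23\right) - 37\right) \left(V + 25\right) = \left(1 \left(-34\right) - 37\right) \left(25 + V\right) = \left(-34 - 37\right) \left(25 + V\right) = - 71 \left(25 + V\right) = -1775 - 71 V$)
$\frac{1}{E{\left(56,-90 \right)} + T{\left(0 \right)}} = \frac{1}{\left(-1775 - -6390\right) + 0} = \frac{1}{\left(-1775 + 6390\right) + 0} = \frac{1}{4615 + 0} = \frac{1}{4615}$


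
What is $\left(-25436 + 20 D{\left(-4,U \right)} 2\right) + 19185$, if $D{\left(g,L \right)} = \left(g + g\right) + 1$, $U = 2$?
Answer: $-6531$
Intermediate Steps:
$D{\left(g,L \right)} = 1 + 2 g$ ($D{\left(g,L \right)} = 2 g + 1 = 1 + 2 g$)
$\left(-25436 + 20 D{\left(-4,U \right)} 2\right) + 19185 = \left(-25436 + 20 \left(1 + 2 \left(-4\right)\right) 2\right) + 19185 = \left(-25436 + 20 \left(1 - 8\right) 2\right) + 19185 = \left(-25436 + 20 \left(-7\right) 2\right) + 19185 = \left(-25436 - 280\right) + 19185 = -25716 + 19185 = -6531$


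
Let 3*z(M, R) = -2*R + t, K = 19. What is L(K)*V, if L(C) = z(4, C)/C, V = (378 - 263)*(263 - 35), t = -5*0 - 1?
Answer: -17940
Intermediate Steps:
t = -1 (t = 0 - 1 = -1)
V = 26220 (V = 115*228 = 26220)
z(M, R) = -⅓ - 2*R/3 (z(M, R) = (-2*R - 1)/3 = (-1 - 2*R)/3 = -⅓ - 2*R/3)
L(C) = (-⅓ - 2*C/3)/C
L(K)*V = ((⅓)*(-1 - 2*19)/19)*26220 = ((⅓)*(1/19)*(-1 - 38))*26220 = ((⅓)*(1/19)*(-39))*26220 = -13/19*26220 = -17940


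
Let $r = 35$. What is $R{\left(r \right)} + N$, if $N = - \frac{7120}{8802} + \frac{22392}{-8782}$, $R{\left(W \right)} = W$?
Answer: $\frac{611462129}{19324791} \approx 31.641$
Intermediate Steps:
$N = - \frac{64905556}{19324791}$ ($N = \left(-7120\right) \frac{1}{8802} + 22392 \left(- \frac{1}{8782}\right) = - \frac{3560}{4401} - \frac{11196}{4391} = - \frac{64905556}{19324791} \approx -3.3587$)
$R{\left(r \right)} + N = 35 - \frac{64905556}{19324791} = \frac{611462129}{19324791}$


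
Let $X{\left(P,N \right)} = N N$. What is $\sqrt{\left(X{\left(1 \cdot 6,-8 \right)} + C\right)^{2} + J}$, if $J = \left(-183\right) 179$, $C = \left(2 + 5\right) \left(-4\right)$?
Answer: $i \sqrt{31461} \approx 177.37 i$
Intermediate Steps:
$X{\left(P,N \right)} = N^{2}$
$C = -28$ ($C = 7 \left(-4\right) = -28$)
$J = -32757$
$\sqrt{\left(X{\left(1 \cdot 6,-8 \right)} + C\right)^{2} + J} = \sqrt{\left(\left(-8\right)^{2} - 28\right)^{2} - 32757} = \sqrt{\left(64 - 28\right)^{2} - 32757} = \sqrt{36^{2} - 32757} = \sqrt{1296 - 32757} = \sqrt{-31461} = i \sqrt{31461}$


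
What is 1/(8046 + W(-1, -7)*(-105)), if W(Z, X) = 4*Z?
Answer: 1/8466 ≈ 0.00011812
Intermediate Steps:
1/(8046 + W(-1, -7)*(-105)) = 1/(8046 + (4*(-1))*(-105)) = 1/(8046 - 4*(-105)) = 1/(8046 + 420) = 1/8466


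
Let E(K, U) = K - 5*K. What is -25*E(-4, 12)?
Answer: -400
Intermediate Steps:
E(K, U) = -4*K
-25*E(-4, 12) = -(-100)*(-4) = -25*16 = -400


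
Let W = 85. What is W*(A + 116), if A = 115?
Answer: 19635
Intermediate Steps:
W*(A + 116) = 85*(115 + 116) = 85*231 = 19635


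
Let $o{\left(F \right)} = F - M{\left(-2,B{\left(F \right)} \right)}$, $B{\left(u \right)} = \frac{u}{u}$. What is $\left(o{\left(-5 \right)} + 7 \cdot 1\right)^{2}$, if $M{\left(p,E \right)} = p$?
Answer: $16$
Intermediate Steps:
$B{\left(u \right)} = 1$
$o{\left(F \right)} = 2 + F$ ($o{\left(F \right)} = F - -2 = F + 2 = 2 + F$)
$\left(o{\left(-5 \right)} + 7 \cdot 1\right)^{2} = \left(\left(2 - 5\right) + 7 \cdot 1\right)^{2} = \left(-3 + 7\right)^{2} = 4^{2} = 16$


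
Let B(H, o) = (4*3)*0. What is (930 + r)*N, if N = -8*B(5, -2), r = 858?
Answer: 0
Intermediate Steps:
B(H, o) = 0 (B(H, o) = 12*0 = 0)
N = 0 (N = -8*0 = 0)
(930 + r)*N = (930 + 858)*0 = 1788*0 = 0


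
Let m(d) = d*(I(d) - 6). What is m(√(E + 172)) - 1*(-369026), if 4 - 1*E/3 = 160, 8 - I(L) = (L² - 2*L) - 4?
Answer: 368434 + 604*I*√74 ≈ 3.6843e+5 + 5195.8*I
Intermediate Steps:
I(L) = 12 - L² + 2*L (I(L) = 8 - ((L² - 2*L) - 4) = 8 - (-4 + L² - 2*L) = 8 + (4 - L² + 2*L) = 12 - L² + 2*L)
E = -468 (E = 12 - 3*160 = 12 - 480 = -468)
m(d) = d*(6 - d² + 2*d) (m(d) = d*((12 - d² + 2*d) - 6) = d*(6 - d² + 2*d))
m(√(E + 172)) - 1*(-369026) = √(-468 + 172)*(6 - (√(-468 + 172))² + 2*√(-468 + 172)) - 1*(-369026) = √(-296)*(6 - (√(-296))² + 2*√(-296)) + 369026 = (2*I*√74)*(6 - (2*I*√74)² + 2*(2*I*√74)) + 369026 = (2*I*√74)*(6 - 1*(-296) + 4*I*√74) + 369026 = (2*I*√74)*(6 + 296 + 4*I*√74) + 369026 = (2*I*√74)*(302 + 4*I*√74) + 369026 = 2*I*√74*(302 + 4*I*√74) + 369026 = 369026 + 2*I*√74*(302 + 4*I*√74)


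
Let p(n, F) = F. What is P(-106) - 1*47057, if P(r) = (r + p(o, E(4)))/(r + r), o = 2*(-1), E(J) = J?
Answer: -4987991/106 ≈ -47057.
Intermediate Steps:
o = -2
P(r) = (4 + r)/(2*r) (P(r) = (r + 4)/(r + r) = (4 + r)/((2*r)) = (4 + r)*(1/(2*r)) = (4 + r)/(2*r))
P(-106) - 1*47057 = (½)*(4 - 106)/(-106) - 1*47057 = (½)*(-1/106)*(-102) - 47057 = 51/106 - 47057 = -4987991/106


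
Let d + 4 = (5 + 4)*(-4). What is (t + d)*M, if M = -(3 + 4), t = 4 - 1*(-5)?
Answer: 217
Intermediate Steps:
t = 9 (t = 4 + 5 = 9)
d = -40 (d = -4 + (5 + 4)*(-4) = -4 + 9*(-4) = -4 - 36 = -40)
M = -7 (M = -1*7 = -7)
(t + d)*M = (9 - 40)*(-7) = -31*(-7) = 217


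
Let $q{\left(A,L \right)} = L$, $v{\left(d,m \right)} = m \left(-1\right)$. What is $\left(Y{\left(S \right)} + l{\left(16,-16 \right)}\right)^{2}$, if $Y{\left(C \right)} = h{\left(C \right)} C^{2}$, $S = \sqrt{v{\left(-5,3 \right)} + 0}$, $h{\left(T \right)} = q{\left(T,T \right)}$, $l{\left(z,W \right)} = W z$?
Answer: $65509 + 1536 i \sqrt{3} \approx 65509.0 + 2660.4 i$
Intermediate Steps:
$v{\left(d,m \right)} = - m$
$h{\left(T \right)} = T$
$S = i \sqrt{3}$ ($S = \sqrt{\left(-1\right) 3 + 0} = \sqrt{-3 + 0} = \sqrt{-3} = i \sqrt{3} \approx 1.732 i$)
$Y{\left(C \right)} = C^{3}$ ($Y{\left(C \right)} = C C^{2} = C^{3}$)
$\left(Y{\left(S \right)} + l{\left(16,-16 \right)}\right)^{2} = \left(\left(i \sqrt{3}\right)^{3} - 256\right)^{2} = \left(- 3 i \sqrt{3} - 256\right)^{2} = \left(-256 - 3 i \sqrt{3}\right)^{2}$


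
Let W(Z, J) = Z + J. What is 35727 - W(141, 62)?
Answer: 35524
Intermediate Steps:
W(Z, J) = J + Z
35727 - W(141, 62) = 35727 - (62 + 141) = 35727 - 1*203 = 35727 - 203 = 35524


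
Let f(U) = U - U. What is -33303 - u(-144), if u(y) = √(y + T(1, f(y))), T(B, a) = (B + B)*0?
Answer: -33303 - 12*I ≈ -33303.0 - 12.0*I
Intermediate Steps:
f(U) = 0
T(B, a) = 0 (T(B, a) = (2*B)*0 = 0)
u(y) = √y (u(y) = √(y + 0) = √y)
-33303 - u(-144) = -33303 - √(-144) = -33303 - 12*I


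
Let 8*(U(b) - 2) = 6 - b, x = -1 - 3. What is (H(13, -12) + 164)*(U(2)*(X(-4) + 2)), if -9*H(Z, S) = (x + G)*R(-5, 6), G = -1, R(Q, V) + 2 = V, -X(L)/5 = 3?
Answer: -48620/9 ≈ -5402.2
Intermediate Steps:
X(L) = -15 (X(L) = -5*3 = -15)
R(Q, V) = -2 + V
x = -4
U(b) = 11/4 - b/8 (U(b) = 2 + (6 - b)/8 = 2 + (¾ - b/8) = 11/4 - b/8)
H(Z, S) = 20/9 (H(Z, S) = -(-4 - 1)*(-2 + 6)/9 = -(-5)*4/9 = -⅑*(-20) = 20/9)
(H(13, -12) + 164)*(U(2)*(X(-4) + 2)) = (20/9 + 164)*((11/4 - ⅛*2)*(-15 + 2)) = 1496*((11/4 - ¼)*(-13))/9 = 1496*((5/2)*(-13))/9 = (1496/9)*(-65/2) = -48620/9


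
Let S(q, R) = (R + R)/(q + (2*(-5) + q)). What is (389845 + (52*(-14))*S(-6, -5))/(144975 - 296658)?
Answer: -4284655/1668513 ≈ -2.5679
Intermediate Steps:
S(q, R) = 2*R/(-10 + 2*q) (S(q, R) = (2*R)/(q + (-10 + q)) = (2*R)/(-10 + 2*q) = 2*R/(-10 + 2*q))
(389845 + (52*(-14))*S(-6, -5))/(144975 - 296658) = (389845 + (52*(-14))*(-5/(-5 - 6)))/(144975 - 296658) = (389845 - (-3640)/(-11))/(-151683) = (389845 - (-3640)*(-1)/11)*(-1/151683) = (389845 - 728*5/11)*(-1/151683) = (389845 - 3640/11)*(-1/151683) = (4284655/11)*(-1/151683) = -4284655/1668513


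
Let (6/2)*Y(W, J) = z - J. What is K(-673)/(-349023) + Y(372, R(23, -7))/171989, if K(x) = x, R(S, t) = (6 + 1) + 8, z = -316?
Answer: 77239726/60028116747 ≈ 0.0012867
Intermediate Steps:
R(S, t) = 15 (R(S, t) = 7 + 8 = 15)
Y(W, J) = -316/3 - J/3 (Y(W, J) = (-316 - J)/3 = -316/3 - J/3)
K(-673)/(-349023) + Y(372, R(23, -7))/171989 = -673/(-349023) + (-316/3 - 1/3*15)/171989 = -673*(-1/349023) + (-316/3 - 5)*(1/171989) = 673/349023 - 331/3*1/171989 = 673/349023 - 331/515967 = 77239726/60028116747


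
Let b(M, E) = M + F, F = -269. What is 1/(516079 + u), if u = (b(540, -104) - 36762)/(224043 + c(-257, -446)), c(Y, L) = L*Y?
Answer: 338665/174777858044 ≈ 1.9377e-6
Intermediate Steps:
b(M, E) = -269 + M (b(M, E) = M - 269 = -269 + M)
u = -36491/338665 (u = ((-269 + 540) - 36762)/(224043 - 446*(-257)) = (271 - 36762)/(224043 + 114622) = -36491/338665 ≈ -0.10775)
1/(516079 + u) = 1/(516079 - 36491/338665) = 1/(174777858044/338665) = 338665/174777858044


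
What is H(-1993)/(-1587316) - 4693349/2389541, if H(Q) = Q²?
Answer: -16941201900793/3792956661956 ≈ -4.4665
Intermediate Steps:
H(-1993)/(-1587316) - 4693349/2389541 = (-1993)²/(-1587316) - 4693349/2389541 = 3972049*(-1/1587316) - 4693349*1/2389541 = -3972049/1587316 - 4693349/2389541 = -16941201900793/3792956661956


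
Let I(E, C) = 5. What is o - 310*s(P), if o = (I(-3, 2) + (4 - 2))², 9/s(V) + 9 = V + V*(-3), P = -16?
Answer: -1663/23 ≈ -72.304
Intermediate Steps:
s(V) = 9/(-9 - 2*V) (s(V) = 9/(-9 + (V + V*(-3))) = 9/(-9 + (V - 3*V)) = 9/(-9 - 2*V))
o = 49 (o = (5 + (4 - 2))² = (5 + 2)² = 7² = 49)
o - 310*s(P) = 49 - (-2790)/(9 + 2*(-16)) = 49 - (-2790)/(9 - 32) = 49 - (-2790)/(-23) = 49 - (-2790)*(-1)/23 = 49 - 310*9/23 = 49 - 2790/23 = -1663/23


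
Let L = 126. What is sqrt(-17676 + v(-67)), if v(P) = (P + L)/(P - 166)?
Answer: I*sqrt(959626111)/233 ≈ 132.95*I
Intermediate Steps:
v(P) = (126 + P)/(-166 + P) (v(P) = (P + 126)/(P - 166) = (126 + P)/(-166 + P))
sqrt(-17676 + v(-67)) = sqrt(-17676 + (126 - 67)/(-166 - 67)) = sqrt(-17676 + 59/(-233)) = sqrt(-17676 - 1/233*59) = sqrt(-17676 - 59/233) = sqrt(-4118567/233) = I*sqrt(959626111)/233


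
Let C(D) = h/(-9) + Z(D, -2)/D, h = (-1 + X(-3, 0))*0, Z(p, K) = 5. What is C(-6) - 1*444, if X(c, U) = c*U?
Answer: -2669/6 ≈ -444.83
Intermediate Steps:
X(c, U) = U*c
h = 0 (h = (-1 + 0*(-3))*0 = (-1 + 0)*0 = -1*0 = 0)
C(D) = 5/D (C(D) = 0/(-9) + 5/D = 0*(-⅑) + 5/D = 0 + 5/D = 5/D)
C(-6) - 1*444 = 5/(-6) - 1*444 = 5*(-⅙) - 444 = -⅚ - 444 = -2669/6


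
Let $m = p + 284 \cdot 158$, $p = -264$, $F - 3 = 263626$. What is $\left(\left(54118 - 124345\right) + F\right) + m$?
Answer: $238010$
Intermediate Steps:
$F = 263629$ ($F = 3 + 263626 = 263629$)
$m = 44608$ ($m = -264 + 284 \cdot 158 = -264 + 44872 = 44608$)
$\left(\left(54118 - 124345\right) + F\right) + m = \left(\left(54118 - 124345\right) + 263629\right) + 44608 = \left(-70227 + 263629\right) + 44608 = 193402 + 44608 = 238010$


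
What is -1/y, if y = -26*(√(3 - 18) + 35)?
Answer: 7/6448 - I*√15/32240 ≈ 0.0010856 - 0.00012013*I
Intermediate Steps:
y = -910 - 26*I*√15 (y = -26*(√(-15) + 35) = -26*(I*√15 + 35) = -26*(35 + I*√15) = -910 - 26*I*√15 ≈ -910.0 - 100.7*I)
-1/y = -1/(-910 - 26*I*√15)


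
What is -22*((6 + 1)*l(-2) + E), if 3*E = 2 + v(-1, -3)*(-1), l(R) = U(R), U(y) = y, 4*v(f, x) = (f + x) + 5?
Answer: 1771/6 ≈ 295.17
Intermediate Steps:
v(f, x) = 5/4 + f/4 + x/4 (v(f, x) = ((f + x) + 5)/4 = (5 + f + x)/4 = 5/4 + f/4 + x/4)
l(R) = R
E = 7/12 (E = (2 + (5/4 + (1/4)*(-1) + (1/4)*(-3))*(-1))/3 = (2 + (5/4 - 1/4 - 3/4)*(-1))/3 = (2 + (1/4)*(-1))/3 = (2 - 1/4)/3 = (1/3)*(7/4) = 7/12 ≈ 0.58333)
-22*((6 + 1)*l(-2) + E) = -22*((6 + 1)*(-2) + 7/12) = -22*(7*(-2) + 7/12) = -22*(-14 + 7/12) = -22*(-161/12) = 1771/6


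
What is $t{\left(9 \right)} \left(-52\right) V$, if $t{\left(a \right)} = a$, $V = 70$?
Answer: $-32760$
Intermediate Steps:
$t{\left(9 \right)} \left(-52\right) V = 9 \left(-52\right) 70 = \left(-468\right) 70 = -32760$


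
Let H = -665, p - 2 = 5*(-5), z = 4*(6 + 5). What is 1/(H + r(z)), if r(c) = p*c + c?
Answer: -1/1633 ≈ -0.00061237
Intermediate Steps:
z = 44 (z = 4*11 = 44)
p = -23 (p = 2 + 5*(-5) = 2 - 25 = -23)
r(c) = -22*c (r(c) = -23*c + c = -22*c)
1/(H + r(z)) = 1/(-665 - 22*44) = 1/(-665 - 968) = 1/(-1633) = -1/1633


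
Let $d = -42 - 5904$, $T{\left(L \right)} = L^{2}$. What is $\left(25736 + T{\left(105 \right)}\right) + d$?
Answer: $30815$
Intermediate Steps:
$d = -5946$ ($d = -42 - 5904 = -5946$)
$\left(25736 + T{\left(105 \right)}\right) + d = \left(25736 + 105^{2}\right) - 5946 = \left(25736 + 11025\right) - 5946 = 36761 - 5946 = 30815$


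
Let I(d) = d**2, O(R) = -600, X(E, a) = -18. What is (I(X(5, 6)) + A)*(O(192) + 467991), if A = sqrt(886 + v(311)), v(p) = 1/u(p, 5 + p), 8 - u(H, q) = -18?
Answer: 151434684 + 467391*sqrt(598962)/26 ≈ 1.6535e+8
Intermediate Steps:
u(H, q) = 26 (u(H, q) = 8 - 1*(-18) = 8 + 18 = 26)
v(p) = 1/26
A = sqrt(598962)/26 (A = sqrt(886 + 1/26) = sqrt(23037/26) = sqrt(598962)/26 ≈ 29.766)
(I(X(5, 6)) + A)*(O(192) + 467991) = ((-18)**2 + sqrt(598962)/26)*(-600 + 467991) = (324 + sqrt(598962)/26)*467391 = 151434684 + 467391*sqrt(598962)/26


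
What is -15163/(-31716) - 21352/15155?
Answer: -447404767/480655980 ≈ -0.93082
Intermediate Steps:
-15163/(-31716) - 21352/15155 = -15163*(-1/31716) - 21352*1/15155 = 15163/31716 - 21352/15155 = -447404767/480655980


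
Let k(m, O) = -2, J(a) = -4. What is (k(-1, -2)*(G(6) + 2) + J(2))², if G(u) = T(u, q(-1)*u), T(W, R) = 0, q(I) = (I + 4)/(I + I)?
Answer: 64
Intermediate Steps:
q(I) = (4 + I)/(2*I) (q(I) = (4 + I)/((2*I)) = (4 + I)*(1/(2*I)) = (4 + I)/(2*I))
G(u) = 0
(k(-1, -2)*(G(6) + 2) + J(2))² = (-2*(0 + 2) - 4)² = (-2*2 - 4)² = (-4 - 4)² = (-8)² = 64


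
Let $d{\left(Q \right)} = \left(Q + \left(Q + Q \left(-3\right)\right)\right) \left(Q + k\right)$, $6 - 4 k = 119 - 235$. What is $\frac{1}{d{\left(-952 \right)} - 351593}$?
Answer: $- \frac{1}{1228861} \approx -8.1376 \cdot 10^{-7}$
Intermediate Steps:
$k = \frac{61}{2}$ ($k = \frac{3}{2} - \frac{119 - 235}{4} = \frac{3}{2} - -29 = \frac{3}{2} + 29 = \frac{61}{2} \approx 30.5$)
$d{\left(Q \right)} = - Q \left(\frac{61}{2} + Q\right)$ ($d{\left(Q \right)} = \left(Q + \left(Q + Q \left(-3\right)\right)\right) \left(Q + \frac{61}{2}\right) = \left(Q + \left(Q - 3 Q\right)\right) \left(\frac{61}{2} + Q\right) = \left(Q - 2 Q\right) \left(\frac{61}{2} + Q\right) = - Q \left(\frac{61}{2} + Q\right)$)
$\frac{1}{d{\left(-952 \right)} - 351593} = \frac{1}{\left(- \frac{1}{2}\right) \left(-952\right) \left(61 + 2 \left(-952\right)\right) - 351593} = \frac{1}{\left(- \frac{1}{2}\right) \left(-952\right) \left(61 - 1904\right) - 351593} = \frac{1}{\left(- \frac{1}{2}\right) \left(-952\right) \left(-1843\right) - 351593} = \frac{1}{-877268 - 351593} = \frac{1}{-1228861} = - \frac{1}{1228861}$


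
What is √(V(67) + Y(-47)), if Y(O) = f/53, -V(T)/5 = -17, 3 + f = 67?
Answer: √242157/53 ≈ 9.2848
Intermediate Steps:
f = 64 (f = -3 + 67 = 64)
V(T) = 85 (V(T) = -5*(-17) = 85)
Y(O) = 64/53
√(V(67) + Y(-47)) = √(85 + 64/53) = √(4569/53) = √242157/53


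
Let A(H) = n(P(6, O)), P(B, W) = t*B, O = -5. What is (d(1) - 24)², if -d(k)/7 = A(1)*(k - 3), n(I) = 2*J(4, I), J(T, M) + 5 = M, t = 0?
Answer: 26896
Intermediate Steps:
J(T, M) = -5 + M
P(B, W) = 0 (P(B, W) = 0*B = 0)
n(I) = -10 + 2*I (n(I) = 2*(-5 + I) = -10 + 2*I)
A(H) = -10 (A(H) = -10 + 2*0 = -10 + 0 = -10)
d(k) = -210 + 70*k (d(k) = -(-70)*(k - 3) = -(-70)*(-3 + k) = -7*(30 - 10*k) = -210 + 70*k)
(d(1) - 24)² = ((-210 + 70*1) - 24)² = ((-210 + 70) - 24)² = (-140 - 24)² = (-164)² = 26896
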